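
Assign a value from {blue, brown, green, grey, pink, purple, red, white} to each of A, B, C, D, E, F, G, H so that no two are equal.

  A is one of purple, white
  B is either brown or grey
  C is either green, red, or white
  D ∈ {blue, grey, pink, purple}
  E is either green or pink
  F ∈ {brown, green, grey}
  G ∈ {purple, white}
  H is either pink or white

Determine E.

green

The 8 variables together cover exactly {blue, brown, green, grey, pink, purple, red, white} — 8 values for 8 variables — and blue appears only in D's list, so D = blue.
Among the 7 still-open variables, red fits only C (and all 7 values in {brown, green, grey, pink, purple, red, white} must be used), so C = red.
A and G between them cover only {purple, white} — a naked pair. Remove those values from H.
H has just one choice, so H = pink. Remove pink from E.
So E = green.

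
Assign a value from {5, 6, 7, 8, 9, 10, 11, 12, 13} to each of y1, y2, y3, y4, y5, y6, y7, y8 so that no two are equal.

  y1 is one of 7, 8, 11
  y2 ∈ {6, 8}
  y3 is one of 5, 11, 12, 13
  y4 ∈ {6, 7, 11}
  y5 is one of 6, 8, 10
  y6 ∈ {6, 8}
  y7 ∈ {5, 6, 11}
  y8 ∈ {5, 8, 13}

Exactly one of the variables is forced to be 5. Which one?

The 8 variables together cover exactly {5, 6, 7, 8, 10, 11, 12, 13} — 8 values for 8 variables — and 10 appears only in y5's list, so y5 = 10.
The 7 still-open variables together cover exactly {5, 6, 7, 8, 11, 12, 13} — 7 values for 7 variables — and 12 appears only in y3's list, so y3 = 12.
The 6 still-open variables together cover exactly {5, 6, 7, 8, 11, 13} — 6 values for 6 variables — and 13 appears only in y8's list, so y8 = 13.
Among the 5 still-open variables, 5 fits only y7 (and all 5 values in {5, 6, 7, 8, 11} must be used), so y7 = 5.

y7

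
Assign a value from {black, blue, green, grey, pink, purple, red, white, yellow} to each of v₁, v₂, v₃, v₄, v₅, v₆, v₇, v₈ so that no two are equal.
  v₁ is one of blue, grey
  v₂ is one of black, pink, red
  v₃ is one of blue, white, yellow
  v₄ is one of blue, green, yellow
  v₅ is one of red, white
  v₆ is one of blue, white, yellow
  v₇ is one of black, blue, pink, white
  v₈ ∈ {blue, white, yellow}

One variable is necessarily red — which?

Among the 8 variables, green fits only v₄ (and all 8 values in {black, blue, green, grey, pink, red, white, yellow} must be used), so v₄ = green.
The 7 still-open variables together cover exactly {black, blue, grey, pink, red, white, yellow} — 7 values for 7 variables — and grey appears only in v₁'s list, so v₁ = grey.
The 3 variables v₃, v₆, v₈ are confined to {blue, white, yellow}, which locks those values in; drop them from v₅, v₇.
So red goes to v₅.

v₅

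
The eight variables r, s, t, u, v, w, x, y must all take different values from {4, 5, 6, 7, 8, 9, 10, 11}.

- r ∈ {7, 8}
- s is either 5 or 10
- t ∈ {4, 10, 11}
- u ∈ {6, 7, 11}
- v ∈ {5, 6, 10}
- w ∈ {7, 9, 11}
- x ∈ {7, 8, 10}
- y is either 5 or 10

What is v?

6

The 8 variables together cover exactly {4, 5, 6, 7, 8, 9, 10, 11} — 8 values for 8 variables — and 4 appears only in t's list, so t = 4.
Among the 7 still-open variables, 9 fits only w (and all 7 values in {5, 6, 7, 8, 9, 10, 11} must be used), so w = 9.
The 6 still-open variables together cover exactly {5, 6, 7, 8, 10, 11} — 6 values for 6 variables — and 11 appears only in u's list, so u = 11.
Among the 5 still-open variables, 6 fits only v (and all 5 values in {5, 6, 7, 8, 10} must be used), so v = 6.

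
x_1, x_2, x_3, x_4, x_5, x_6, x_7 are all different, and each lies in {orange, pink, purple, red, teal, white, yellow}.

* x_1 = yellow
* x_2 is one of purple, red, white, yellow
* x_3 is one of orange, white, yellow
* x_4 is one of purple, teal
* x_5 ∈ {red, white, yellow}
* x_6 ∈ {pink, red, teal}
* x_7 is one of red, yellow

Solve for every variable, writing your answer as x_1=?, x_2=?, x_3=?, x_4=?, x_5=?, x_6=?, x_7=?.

x_1 has just one choice, so x_1 = yellow. Strike yellow from x_2, x_3, x_5, x_7.
x_7's domain is down to {red}, so x_7 = red. So x_2, x_5, x_6 can't be red.
That leaves x_5 = white. So x_2, x_3 can't be white.
That leaves x_2 = purple. Strike purple from x_4.
x_3's domain is down to {orange}, so x_3 = orange.
x_4 has just one choice, so x_4 = teal. Eliminate teal elsewhere: x_6.
x_6's domain is down to {pink}, so x_6 = pink.

x_1=yellow, x_2=purple, x_3=orange, x_4=teal, x_5=white, x_6=pink, x_7=red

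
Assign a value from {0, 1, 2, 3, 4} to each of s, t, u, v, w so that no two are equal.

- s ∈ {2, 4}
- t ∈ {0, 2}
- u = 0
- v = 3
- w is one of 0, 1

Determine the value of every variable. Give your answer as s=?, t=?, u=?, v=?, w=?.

s=4, t=2, u=0, v=3, w=1

u's domain is down to {0}, so u = 0. Remove 0 from t, w.
v must be 3 (only option left).
w has just one choice, so w = 1.
t's domain is down to {2}, so t = 2. Strike 2 from s.
That leaves s = 4.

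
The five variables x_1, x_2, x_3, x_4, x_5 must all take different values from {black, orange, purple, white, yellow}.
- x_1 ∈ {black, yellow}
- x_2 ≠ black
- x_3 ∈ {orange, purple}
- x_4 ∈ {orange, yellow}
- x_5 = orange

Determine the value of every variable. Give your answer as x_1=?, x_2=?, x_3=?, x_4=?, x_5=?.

x_5 has just one choice, so x_5 = orange. Remove orange from x_2, x_3, x_4.
x_3 has just one choice, so x_3 = purple. Eliminate purple elsewhere: x_2.
x_4 has just one choice, so x_4 = yellow. Remove yellow from x_1, x_2.
x_1's domain is down to {black}, so x_1 = black.
x_2 has just one choice, so x_2 = white.

x_1=black, x_2=white, x_3=purple, x_4=yellow, x_5=orange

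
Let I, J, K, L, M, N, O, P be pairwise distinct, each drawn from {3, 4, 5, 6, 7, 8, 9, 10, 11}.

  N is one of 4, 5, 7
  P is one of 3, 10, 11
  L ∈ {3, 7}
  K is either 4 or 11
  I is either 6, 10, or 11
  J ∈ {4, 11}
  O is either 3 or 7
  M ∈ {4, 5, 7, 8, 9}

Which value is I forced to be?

6

J and K between them cover only {4, 11} — a naked pair. Remove those values from I, M, N, P.
L and O share exactly the 2 values {3, 7}; by pigeonhole those values go to them, so strike 3, 7 from M, N, P.
N's domain is down to {5}, so N = 5. So M can't be 5.
P's domain is down to {10}, so P = 10. Strike 10 from I.
So I = 6.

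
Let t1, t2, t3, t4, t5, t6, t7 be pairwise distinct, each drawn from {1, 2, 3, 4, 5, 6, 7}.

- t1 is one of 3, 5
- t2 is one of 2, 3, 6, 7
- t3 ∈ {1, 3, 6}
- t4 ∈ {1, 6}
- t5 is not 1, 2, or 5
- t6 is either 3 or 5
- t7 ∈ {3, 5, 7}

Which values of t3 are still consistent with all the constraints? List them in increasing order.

The 7 variables together cover exactly {1, 2, 3, 4, 5, 6, 7} — 7 values for 7 variables — and 2 appears only in t2's list, so t2 = 2.
Among the 6 still-open variables, 4 fits only t5 (and all 6 values in {1, 3, 4, 5, 6, 7} must be used), so t5 = 4.
Among the 5 still-open variables, 7 fits only t7 (and all 5 values in {1, 3, 5, 6, 7} must be used), so t7 = 7.
The 2 variables t1 and t6 are confined to {3, 5}, which locks those values in; drop them from t3.
No further eliminations apply; t3 can still be any of 1, 6.

1, 6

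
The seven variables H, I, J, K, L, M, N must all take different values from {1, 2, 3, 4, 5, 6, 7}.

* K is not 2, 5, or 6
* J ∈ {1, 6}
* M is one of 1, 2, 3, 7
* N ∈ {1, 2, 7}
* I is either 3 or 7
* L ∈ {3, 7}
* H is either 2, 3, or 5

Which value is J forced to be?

6

Among the 7 variables, 4 fits only K (and all 7 values in {1, 2, 3, 4, 5, 6, 7} must be used), so K = 4.
Among the 6 still-open variables, 5 fits only H (and all 6 values in {1, 2, 3, 5, 6, 7} must be used), so H = 5.
Among the 5 still-open variables, 6 fits only J (and all 5 values in {1, 2, 3, 6, 7} must be used), so J = 6.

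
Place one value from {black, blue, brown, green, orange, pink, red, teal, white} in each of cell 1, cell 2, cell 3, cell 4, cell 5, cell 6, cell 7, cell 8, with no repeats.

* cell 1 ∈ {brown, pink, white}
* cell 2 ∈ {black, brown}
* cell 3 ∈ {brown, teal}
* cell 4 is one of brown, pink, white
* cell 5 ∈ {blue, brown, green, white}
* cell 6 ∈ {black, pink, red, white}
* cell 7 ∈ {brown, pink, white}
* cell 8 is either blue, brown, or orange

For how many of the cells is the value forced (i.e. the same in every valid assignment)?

3

cell 1, cell 4, cell 7 between them cover only {brown, pink, white} — a naked triple. Remove those values from cell 2, cell 3, cell 5, cell 6, cell 8.
cell 2 has just one choice, so cell 2 = black. Eliminate black elsewhere: cell 6.
cell 3 must be teal (only option left).
cell 6 must be red (only option left).
Determined: cell 2=black, cell 3=teal, cell 6=red. The other cells each still have more than one consistent value. That makes 3.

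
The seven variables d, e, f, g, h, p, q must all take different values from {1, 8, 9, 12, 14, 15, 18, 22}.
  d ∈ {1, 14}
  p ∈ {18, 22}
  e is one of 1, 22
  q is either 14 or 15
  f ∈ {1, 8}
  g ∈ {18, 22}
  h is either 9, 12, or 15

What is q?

15

g and p share exactly the 2 values {18, 22}; by pigeonhole those values go to them, so strike 18, 22 from e.
That leaves e = 1. Eliminate 1 elsewhere: d, f.
f has just one choice, so f = 8.
d has just one choice, so d = 14. Strike 14 from q.
So q = 15.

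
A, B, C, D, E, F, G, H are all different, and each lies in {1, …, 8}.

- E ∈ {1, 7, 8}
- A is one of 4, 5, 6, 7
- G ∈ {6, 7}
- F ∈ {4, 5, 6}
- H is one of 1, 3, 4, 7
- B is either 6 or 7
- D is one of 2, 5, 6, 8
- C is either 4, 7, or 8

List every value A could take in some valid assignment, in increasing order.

Among the 8 variables, 2 fits only D (and all 8 values in {1, 2, 3, 4, 5, 6, 7, 8} must be used), so D = 2.
The 7 still-open variables draw from only 7 values {1, 3, 4, 5, 6, 7, 8}, so each is used; only H can be 3, hence H = 3.
Among the 6 still-open variables, 1 fits only E (and all 6 values in {1, 4, 5, 6, 7, 8} must be used), so E = 1.
Among the 5 still-open variables, 8 fits only C (and all 5 values in {4, 5, 6, 7, 8} must be used), so C = 8.
B and G share exactly the 2 values {6, 7}; by pigeonhole those values go to them, so strike 6, 7 from A, F.
No further eliminations apply; A can still be any of 4, 5.

4, 5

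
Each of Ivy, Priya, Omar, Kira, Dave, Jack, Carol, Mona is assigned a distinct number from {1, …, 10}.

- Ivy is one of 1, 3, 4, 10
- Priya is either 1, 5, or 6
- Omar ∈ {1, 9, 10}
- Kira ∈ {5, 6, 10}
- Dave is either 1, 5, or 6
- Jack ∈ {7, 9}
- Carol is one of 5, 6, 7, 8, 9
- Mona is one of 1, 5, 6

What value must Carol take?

8

The 3 variables Priya, Dave, Mona are confined to {1, 5, 6}, which locks those values in; drop them from Ivy, Omar, Kira, Carol.
Kira has just one choice, so Kira = 10. Strike 10 from Ivy, Omar.
Omar must be 9 (only option left). Remove 9 from Jack, Carol.
That leaves Jack = 7. So Carol can't be 7.
So Carol = 8.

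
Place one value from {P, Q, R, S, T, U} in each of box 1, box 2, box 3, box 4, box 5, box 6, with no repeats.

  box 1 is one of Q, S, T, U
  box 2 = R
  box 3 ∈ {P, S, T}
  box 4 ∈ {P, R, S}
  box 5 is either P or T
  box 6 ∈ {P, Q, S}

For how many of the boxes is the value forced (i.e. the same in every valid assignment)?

3

box 2 must be R (only option left). Eliminate R elsewhere: box 4.
The 5 still-open variables together cover exactly {P, Q, S, T, U} — 5 values for 5 variables — and U appears only in box 1's list, so box 1 = U.
Among the 4 still-open variables, Q fits only box 6 (and all 4 values in {P, Q, S, T} must be used), so box 6 = Q.
Determined: box 1=U, box 2=R, box 6=Q. The other boxes each still have more than one consistent value. That makes 3.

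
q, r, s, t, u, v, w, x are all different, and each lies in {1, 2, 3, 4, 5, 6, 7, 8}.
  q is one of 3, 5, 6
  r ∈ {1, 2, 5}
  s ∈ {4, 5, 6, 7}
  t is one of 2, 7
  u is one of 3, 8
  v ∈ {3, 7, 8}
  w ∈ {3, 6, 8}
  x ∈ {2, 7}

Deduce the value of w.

The 8 variables together cover exactly {1, 2, 3, 4, 5, 6, 7, 8} — 8 values for 8 variables — and 1 appears only in r's list, so r = 1.
The 7 still-open variables together cover exactly {2, 3, 4, 5, 6, 7, 8} — 7 values for 7 variables — and 4 appears only in s's list, so s = 4.
The 6 still-open variables draw from only 6 values {2, 3, 5, 6, 7, 8}, so each is used; only q can be 5, hence q = 5.
The 5 still-open variables together cover exactly {2, 3, 6, 7, 8} — 5 values for 5 variables — and 6 appears only in w's list, so w = 6.

6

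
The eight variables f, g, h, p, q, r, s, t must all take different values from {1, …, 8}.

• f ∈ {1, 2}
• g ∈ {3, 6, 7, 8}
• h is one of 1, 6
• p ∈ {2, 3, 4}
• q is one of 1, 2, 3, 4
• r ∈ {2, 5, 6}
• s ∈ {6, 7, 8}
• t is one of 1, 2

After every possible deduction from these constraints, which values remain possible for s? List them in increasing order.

7, 8

The 8 variables draw from only 8 values {1, 2, 3, 4, 5, 6, 7, 8}, so each is used; only r can be 5, hence r = 5.
f and t share exactly the 2 values {1, 2}; by pigeonhole those values go to them, so strike 1, 2 from h, p, q.
h has just one choice, so h = 6. So g, s can't be 6.
p and q share exactly the 2 values {3, 4}; by pigeonhole those values go to them, so strike 3, 4 from g.
No further eliminations apply; s can still be any of 7, 8.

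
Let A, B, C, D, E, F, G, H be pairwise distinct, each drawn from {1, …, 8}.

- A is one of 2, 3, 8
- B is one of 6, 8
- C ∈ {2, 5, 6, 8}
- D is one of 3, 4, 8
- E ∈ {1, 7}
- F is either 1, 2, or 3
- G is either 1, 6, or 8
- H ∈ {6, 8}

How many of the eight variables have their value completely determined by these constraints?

4

The 8 variables draw from only 8 values {1, 2, 3, 4, 5, 6, 7, 8}, so each is used; only D can be 4, hence D = 4.
The 7 still-open variables draw from only 7 values {1, 2, 3, 5, 6, 7, 8}, so each is used; only C can be 5, hence C = 5.
Among the 6 still-open variables, 7 fits only E (and all 6 values in {1, 2, 3, 6, 7, 8} must be used), so E = 7.
B and H between them cover only {6, 8} — a naked pair. Remove those values from A, G.
That leaves G = 1. Remove 1 from F.
Determined: C=5, D=4, E=7, G=1. The other variables each still have more than one consistent value. That makes 4.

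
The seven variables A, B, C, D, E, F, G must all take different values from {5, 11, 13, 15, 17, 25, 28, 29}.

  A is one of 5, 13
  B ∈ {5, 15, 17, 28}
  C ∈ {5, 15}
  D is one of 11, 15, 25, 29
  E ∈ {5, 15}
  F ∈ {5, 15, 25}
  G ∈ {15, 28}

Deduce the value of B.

The 2 variables C and E are confined to {5, 15}, which locks those values in; drop them from A, B, D, F, G.
A must be 13 (only option left).
F must be 25 (only option left). So D can't be 25.
G has just one choice, so G = 28. Strike 28 from B.
So B = 17.

17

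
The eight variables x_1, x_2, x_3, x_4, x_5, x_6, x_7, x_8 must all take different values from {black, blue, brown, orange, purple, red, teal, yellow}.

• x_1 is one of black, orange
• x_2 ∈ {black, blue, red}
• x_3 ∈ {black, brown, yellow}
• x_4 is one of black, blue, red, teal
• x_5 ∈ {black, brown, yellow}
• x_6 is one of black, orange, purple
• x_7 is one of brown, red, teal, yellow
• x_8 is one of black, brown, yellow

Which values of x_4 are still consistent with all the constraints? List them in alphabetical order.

Among the 8 variables, purple fits only x_6 (and all 8 values in {black, blue, brown, orange, purple, red, teal, yellow} must be used), so x_6 = purple.
The 7 still-open variables together cover exactly {black, blue, brown, orange, red, teal, yellow} — 7 values for 7 variables — and orange appears only in x_1's list, so x_1 = orange.
x_3, x_5, x_8 share exactly the 3 values {black, brown, yellow}; by pigeonhole those values go to them, so strike black, brown, yellow from x_2, x_4, x_7.
No further eliminations apply; x_4 can still be any of blue, red, teal.

blue, red, teal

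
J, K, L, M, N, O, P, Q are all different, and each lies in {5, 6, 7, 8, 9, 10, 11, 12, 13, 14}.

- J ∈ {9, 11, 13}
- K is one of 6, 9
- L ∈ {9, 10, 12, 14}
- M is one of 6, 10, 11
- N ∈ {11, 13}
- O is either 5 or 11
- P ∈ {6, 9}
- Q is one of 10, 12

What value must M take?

10

The 8 variables together cover exactly {5, 6, 9, 10, 11, 12, 13, 14} — 8 values for 8 variables — and 5 appears only in O's list, so O = 5.
The 7 still-open variables together cover exactly {6, 9, 10, 11, 12, 13, 14} — 7 values for 7 variables — and 14 appears only in L's list, so L = 14.
Among the 6 still-open variables, 12 fits only Q (and all 6 values in {6, 9, 10, 11, 12, 13} must be used), so Q = 12.
Among the 5 still-open variables, 10 fits only M (and all 5 values in {6, 9, 10, 11, 13} must be used), so M = 10.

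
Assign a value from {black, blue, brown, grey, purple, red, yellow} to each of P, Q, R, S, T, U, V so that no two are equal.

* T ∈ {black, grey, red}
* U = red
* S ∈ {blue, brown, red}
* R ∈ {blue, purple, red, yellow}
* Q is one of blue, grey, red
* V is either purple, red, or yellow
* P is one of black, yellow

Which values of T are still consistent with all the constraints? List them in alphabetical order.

U must be red (only option left). Eliminate red elsewhere: Q, R, S, T, V.
The 6 still-open variables draw from only 6 values {black, blue, brown, grey, purple, yellow}, so each is used; only S can be brown, hence S = brown.
No further eliminations apply; T can still be any of black, grey.

black, grey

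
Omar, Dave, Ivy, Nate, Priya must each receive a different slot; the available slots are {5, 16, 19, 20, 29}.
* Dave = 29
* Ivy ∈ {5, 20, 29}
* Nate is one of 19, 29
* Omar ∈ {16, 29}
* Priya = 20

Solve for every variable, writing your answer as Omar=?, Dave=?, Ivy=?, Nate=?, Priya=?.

Dave's domain is down to {29}, so Dave = 29. Strike 29 from Omar, Ivy, Nate.
Nate's domain is down to {19}, so Nate = 19.
That leaves Priya = 20. Strike 20 from Ivy.
Omar has just one choice, so Omar = 16.
Ivy must be 5 (only option left).

Omar=16, Dave=29, Ivy=5, Nate=19, Priya=20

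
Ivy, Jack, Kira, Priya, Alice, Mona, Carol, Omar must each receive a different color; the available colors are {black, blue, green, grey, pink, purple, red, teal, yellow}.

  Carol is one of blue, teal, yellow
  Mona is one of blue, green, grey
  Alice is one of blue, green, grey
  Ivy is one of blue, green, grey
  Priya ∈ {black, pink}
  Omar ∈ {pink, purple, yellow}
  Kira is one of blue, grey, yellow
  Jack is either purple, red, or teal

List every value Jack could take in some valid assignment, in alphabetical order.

purple, red

Ivy, Alice, Mona share exactly the 3 values {blue, green, grey}; by pigeonhole those values go to them, so strike blue, green, grey from Kira, Carol.
Kira has just one choice, so Kira = yellow. So Carol, Omar can't be yellow.
Carol's domain is down to {teal}, so Carol = teal. Eliminate teal elsewhere: Jack.
No further eliminations apply; Jack can still be any of purple, red.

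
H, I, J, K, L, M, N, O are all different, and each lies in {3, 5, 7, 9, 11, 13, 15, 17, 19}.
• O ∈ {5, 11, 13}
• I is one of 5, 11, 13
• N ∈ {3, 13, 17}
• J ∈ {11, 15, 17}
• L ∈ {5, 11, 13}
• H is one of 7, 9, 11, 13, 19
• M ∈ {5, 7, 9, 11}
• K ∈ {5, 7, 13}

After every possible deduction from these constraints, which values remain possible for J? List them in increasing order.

15, 17

I, L, O between them cover only {5, 11, 13} — a naked triple. Remove those values from H, J, K, M, N.
K has just one choice, so K = 7. Strike 7 from H, M.
M must be 9 (only option left). Eliminate 9 elsewhere: H.
H's domain is down to {19}, so H = 19.
No further eliminations apply; J can still be any of 15, 17.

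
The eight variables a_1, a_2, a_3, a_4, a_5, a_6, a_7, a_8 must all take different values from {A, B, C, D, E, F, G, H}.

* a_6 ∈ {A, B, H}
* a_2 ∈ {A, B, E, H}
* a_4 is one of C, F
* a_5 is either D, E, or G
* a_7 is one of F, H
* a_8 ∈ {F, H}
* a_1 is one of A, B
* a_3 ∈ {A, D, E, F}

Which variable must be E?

a_2

The 8 variables together cover exactly {A, B, C, D, E, F, G, H} — 8 values for 8 variables — and C appears only in a_4's list, so a_4 = C.
Among the 7 still-open variables, G fits only a_5 (and all 7 values in {A, B, D, E, F, G, H} must be used), so a_5 = G.
The 6 still-open variables draw from only 6 values {A, B, D, E, F, H}, so each is used; only a_3 can be D, hence a_3 = D.
Among the 5 still-open variables, E fits only a_2 (and all 5 values in {A, B, E, F, H} must be used), so a_2 = E.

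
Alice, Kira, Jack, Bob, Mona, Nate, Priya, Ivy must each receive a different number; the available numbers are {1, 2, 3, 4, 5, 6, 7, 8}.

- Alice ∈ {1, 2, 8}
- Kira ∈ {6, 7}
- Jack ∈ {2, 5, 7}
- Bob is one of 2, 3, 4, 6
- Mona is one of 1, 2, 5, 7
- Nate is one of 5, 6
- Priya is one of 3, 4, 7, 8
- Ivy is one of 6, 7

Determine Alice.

8

The 2 variables Kira and Ivy are confined to {6, 7}, which locks those values in; drop them from Jack, Bob, Mona, Nate, Priya.
Nate's domain is down to {5}, so Nate = 5. Eliminate 5 elsewhere: Jack, Mona.
Jack has just one choice, so Jack = 2. So Alice, Bob, Mona can't be 2.
That leaves Mona = 1. Strike 1 from Alice.
So Alice = 8.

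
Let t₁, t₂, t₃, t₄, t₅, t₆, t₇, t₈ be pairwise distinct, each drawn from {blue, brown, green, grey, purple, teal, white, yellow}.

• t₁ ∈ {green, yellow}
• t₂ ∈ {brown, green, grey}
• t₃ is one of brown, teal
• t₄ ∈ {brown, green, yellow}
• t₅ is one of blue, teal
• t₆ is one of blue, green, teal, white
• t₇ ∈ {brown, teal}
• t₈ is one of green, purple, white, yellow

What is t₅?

The 8 variables draw from only 8 values {blue, brown, green, grey, purple, teal, white, yellow}, so each is used; only t₂ can be grey, hence t₂ = grey.
Among the 7 still-open variables, purple fits only t₈ (and all 7 values in {blue, brown, green, purple, teal, white, yellow} must be used), so t₈ = purple.
The 6 still-open variables together cover exactly {blue, brown, green, teal, white, yellow} — 6 values for 6 variables — and white appears only in t₆'s list, so t₆ = white.
Among the 5 still-open variables, blue fits only t₅ (and all 5 values in {blue, brown, green, teal, yellow} must be used), so t₅ = blue.

blue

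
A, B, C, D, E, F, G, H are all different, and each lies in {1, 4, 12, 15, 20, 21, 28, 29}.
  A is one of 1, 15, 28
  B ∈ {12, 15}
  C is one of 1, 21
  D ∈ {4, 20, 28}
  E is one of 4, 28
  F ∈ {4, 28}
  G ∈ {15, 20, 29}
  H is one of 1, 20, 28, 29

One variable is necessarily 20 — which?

D

Among the 8 variables, 12 fits only B (and all 8 values in {1, 4, 12, 15, 20, 21, 28, 29} must be used), so B = 12.
The 7 still-open variables draw from only 7 values {1, 4, 15, 20, 21, 28, 29}, so each is used; only C can be 21, hence C = 21.
E and F share exactly the 2 values {4, 28}; by pigeonhole those values go to them, so strike 4, 28 from A, D, H.
So 20 goes to D.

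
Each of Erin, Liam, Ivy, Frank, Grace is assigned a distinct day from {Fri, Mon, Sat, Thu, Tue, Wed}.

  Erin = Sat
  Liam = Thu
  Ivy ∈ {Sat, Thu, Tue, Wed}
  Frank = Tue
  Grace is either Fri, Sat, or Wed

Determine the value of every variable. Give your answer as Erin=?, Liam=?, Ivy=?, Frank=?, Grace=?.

Erin=Sat, Liam=Thu, Ivy=Wed, Frank=Tue, Grace=Fri

Erin's domain is down to {Sat}, so Erin = Sat. Remove Sat from Ivy, Grace.
That leaves Liam = Thu. Remove Thu from Ivy.
Frank's domain is down to {Tue}, so Frank = Tue. Strike Tue from Ivy.
Ivy must be Wed (only option left). Strike Wed from Grace.
Grace has just one choice, so Grace = Fri.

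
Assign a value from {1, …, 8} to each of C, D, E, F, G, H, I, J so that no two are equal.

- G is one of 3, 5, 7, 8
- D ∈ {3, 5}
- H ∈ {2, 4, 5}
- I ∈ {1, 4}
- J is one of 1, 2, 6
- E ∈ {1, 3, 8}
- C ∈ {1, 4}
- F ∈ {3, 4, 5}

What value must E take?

Among the 8 variables, 6 fits only J (and all 8 values in {1, 2, 3, 4, 5, 6, 7, 8} must be used), so J = 6.
The 7 still-open variables draw from only 7 values {1, 2, 3, 4, 5, 7, 8}, so each is used; only H can be 2, hence H = 2.
Among the 6 still-open variables, 7 fits only G (and all 6 values in {1, 3, 4, 5, 7, 8} must be used), so G = 7.
The 5 still-open variables draw from only 5 values {1, 3, 4, 5, 8}, so each is used; only E can be 8, hence E = 8.

8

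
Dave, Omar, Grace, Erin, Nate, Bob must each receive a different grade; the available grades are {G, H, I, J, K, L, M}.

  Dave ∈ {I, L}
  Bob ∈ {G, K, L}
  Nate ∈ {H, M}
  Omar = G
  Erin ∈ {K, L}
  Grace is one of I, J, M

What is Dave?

Omar's domain is down to {G}, so Omar = G. Strike G from Bob.
The 2 variables Erin and Bob are confined to {K, L}, which locks those values in; drop them from Dave.
So Dave = I.

I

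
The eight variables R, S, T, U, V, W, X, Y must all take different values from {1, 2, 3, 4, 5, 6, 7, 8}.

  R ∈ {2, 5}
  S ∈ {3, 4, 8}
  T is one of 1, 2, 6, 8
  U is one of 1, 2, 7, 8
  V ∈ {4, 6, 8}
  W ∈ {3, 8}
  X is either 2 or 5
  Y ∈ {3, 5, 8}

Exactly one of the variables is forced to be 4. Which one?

S

The 8 variables together cover exactly {1, 2, 3, 4, 5, 6, 7, 8} — 8 values for 8 variables — and 7 appears only in U's list, so U = 7.
The 7 still-open variables together cover exactly {1, 2, 3, 4, 5, 6, 8} — 7 values for 7 variables — and 1 appears only in T's list, so T = 1.
The 6 still-open variables together cover exactly {2, 3, 4, 5, 6, 8} — 6 values for 6 variables — and 6 appears only in V's list, so V = 6.
The 5 still-open variables together cover exactly {2, 3, 4, 5, 8} — 5 values for 5 variables — and 4 appears only in S's list, so S = 4.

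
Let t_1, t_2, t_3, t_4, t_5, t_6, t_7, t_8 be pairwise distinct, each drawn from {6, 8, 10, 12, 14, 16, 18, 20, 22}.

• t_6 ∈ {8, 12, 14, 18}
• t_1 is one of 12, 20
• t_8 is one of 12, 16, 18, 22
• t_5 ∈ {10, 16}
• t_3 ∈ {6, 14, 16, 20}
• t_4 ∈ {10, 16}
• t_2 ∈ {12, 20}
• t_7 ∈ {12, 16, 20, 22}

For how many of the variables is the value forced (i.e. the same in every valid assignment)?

2

t_1 and t_2 share exactly the 2 values {12, 20}; by pigeonhole those values go to them, so strike 12, 20 from t_3, t_6, t_7, t_8.
t_4 and t_5 share exactly the 2 values {10, 16}; by pigeonhole those values go to them, so strike 10, 16 from t_3, t_7, t_8.
t_7 must be 22 (only option left). Strike 22 from t_8.
That leaves t_8 = 18. Remove 18 from t_6.
Determined: t_7=22, t_8=18. The other variables each still have more than one consistent value. That makes 2.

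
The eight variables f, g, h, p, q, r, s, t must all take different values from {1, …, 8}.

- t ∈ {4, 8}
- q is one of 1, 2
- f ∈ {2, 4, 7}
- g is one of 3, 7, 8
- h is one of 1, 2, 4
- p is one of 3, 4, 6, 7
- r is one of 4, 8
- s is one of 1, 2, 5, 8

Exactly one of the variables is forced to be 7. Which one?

f

The 8 variables together cover exactly {1, 2, 3, 4, 5, 6, 7, 8} — 8 values for 8 variables — and 5 appears only in s's list, so s = 5.
Among the 7 still-open variables, 6 fits only p (and all 7 values in {1, 2, 3, 4, 6, 7, 8} must be used), so p = 6.
Among the 6 still-open variables, 3 fits only g (and all 6 values in {1, 2, 3, 4, 7, 8} must be used), so g = 3.
The 5 still-open variables draw from only 5 values {1, 2, 4, 7, 8}, so each is used; only f can be 7, hence f = 7.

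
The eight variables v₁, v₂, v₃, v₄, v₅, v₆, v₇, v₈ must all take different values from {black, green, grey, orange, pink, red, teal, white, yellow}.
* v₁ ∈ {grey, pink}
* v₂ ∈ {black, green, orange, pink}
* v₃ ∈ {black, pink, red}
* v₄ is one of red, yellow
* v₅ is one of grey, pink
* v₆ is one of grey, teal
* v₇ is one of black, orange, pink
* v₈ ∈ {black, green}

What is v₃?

Among the 8 variables, teal fits only v₆ (and all 8 values in {black, green, grey, orange, pink, red, teal, yellow} must be used), so v₆ = teal.
Among the 7 still-open variables, yellow fits only v₄ (and all 7 values in {black, green, grey, orange, pink, red, yellow} must be used), so v₄ = yellow.
Among the 6 still-open variables, red fits only v₃ (and all 6 values in {black, green, grey, orange, pink, red} must be used), so v₃ = red.

red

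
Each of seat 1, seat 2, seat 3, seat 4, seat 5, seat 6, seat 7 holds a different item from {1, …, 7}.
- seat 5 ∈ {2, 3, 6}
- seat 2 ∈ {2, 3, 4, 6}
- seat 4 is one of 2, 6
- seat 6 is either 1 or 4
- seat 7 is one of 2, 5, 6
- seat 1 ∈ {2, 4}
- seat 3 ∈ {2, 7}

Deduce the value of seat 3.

7

Among the 7 variables, 1 fits only seat 6 (and all 7 values in {1, 2, 3, 4, 5, 6, 7} must be used), so seat 6 = 1.
The 6 still-open variables together cover exactly {2, 3, 4, 5, 6, 7} — 6 values for 6 variables — and 5 appears only in seat 7's list, so seat 7 = 5.
The 5 still-open variables together cover exactly {2, 3, 4, 6, 7} — 5 values for 5 variables — and 7 appears only in seat 3's list, so seat 3 = 7.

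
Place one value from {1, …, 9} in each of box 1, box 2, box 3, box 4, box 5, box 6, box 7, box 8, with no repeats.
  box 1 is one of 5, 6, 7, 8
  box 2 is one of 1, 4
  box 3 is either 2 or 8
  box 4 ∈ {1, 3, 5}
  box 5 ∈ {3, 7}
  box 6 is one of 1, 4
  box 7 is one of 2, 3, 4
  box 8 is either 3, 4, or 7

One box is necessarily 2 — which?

The 8 variables together cover exactly {1, 2, 3, 4, 5, 6, 7, 8} — 8 values for 8 variables — and 6 appears only in box 1's list, so box 1 = 6.
Among the 7 still-open variables, 5 fits only box 4 (and all 7 values in {1, 2, 3, 4, 5, 7, 8} must be used), so box 4 = 5.
The 6 still-open variables draw from only 6 values {1, 2, 3, 4, 7, 8}, so each is used; only box 3 can be 8, hence box 3 = 8.
The 5 still-open variables draw from only 5 values {1, 2, 3, 4, 7}, so each is used; only box 7 can be 2, hence box 7 = 2.

box 7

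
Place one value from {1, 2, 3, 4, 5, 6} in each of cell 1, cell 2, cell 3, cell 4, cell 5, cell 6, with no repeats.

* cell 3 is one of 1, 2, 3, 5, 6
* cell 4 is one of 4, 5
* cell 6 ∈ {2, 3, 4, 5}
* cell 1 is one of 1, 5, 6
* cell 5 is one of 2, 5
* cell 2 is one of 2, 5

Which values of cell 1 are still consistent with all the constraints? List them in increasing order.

1, 6

cell 2 and cell 5 share exactly the 2 values {2, 5}; by pigeonhole those values go to them, so strike 2, 5 from cell 1, cell 3, cell 4, cell 6.
cell 4's domain is down to {4}, so cell 4 = 4. Remove 4 from cell 6.
That leaves cell 6 = 3. Strike 3 from cell 3.
No further eliminations apply; cell 1 can still be any of 1, 6.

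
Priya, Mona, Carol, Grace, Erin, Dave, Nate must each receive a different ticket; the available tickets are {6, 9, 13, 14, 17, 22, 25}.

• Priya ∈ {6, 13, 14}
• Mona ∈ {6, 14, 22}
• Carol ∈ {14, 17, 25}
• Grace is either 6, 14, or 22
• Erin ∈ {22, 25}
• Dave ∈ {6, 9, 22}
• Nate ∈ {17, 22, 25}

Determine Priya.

13

The 7 variables together cover exactly {6, 9, 13, 14, 17, 22, 25} — 7 values for 7 variables — and 9 appears only in Dave's list, so Dave = 9.
The 6 still-open variables together cover exactly {6, 13, 14, 17, 22, 25} — 6 values for 6 variables — and 13 appears only in Priya's list, so Priya = 13.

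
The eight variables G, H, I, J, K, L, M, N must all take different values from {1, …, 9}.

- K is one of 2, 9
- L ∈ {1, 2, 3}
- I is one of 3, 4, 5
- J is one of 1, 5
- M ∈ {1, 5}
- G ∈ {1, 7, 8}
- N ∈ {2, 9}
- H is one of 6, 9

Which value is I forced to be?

4

J and M share exactly the 2 values {1, 5}; by pigeonhole those values go to them, so strike 1, 5 from G, I, L.
K and N share exactly the 2 values {2, 9}; by pigeonhole those values go to them, so strike 2, 9 from H, L.
H must be 6 (only option left).
That leaves L = 3. So I can't be 3.
So I = 4.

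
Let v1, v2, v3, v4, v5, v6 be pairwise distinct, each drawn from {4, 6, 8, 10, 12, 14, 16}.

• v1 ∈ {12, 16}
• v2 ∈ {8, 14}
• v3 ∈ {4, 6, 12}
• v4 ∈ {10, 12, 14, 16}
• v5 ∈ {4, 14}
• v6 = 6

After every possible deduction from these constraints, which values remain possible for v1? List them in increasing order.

v6 has just one choice, so v6 = 6. So v3 can't be 6.
No further eliminations apply; v1 can still be any of 12, 16.

12, 16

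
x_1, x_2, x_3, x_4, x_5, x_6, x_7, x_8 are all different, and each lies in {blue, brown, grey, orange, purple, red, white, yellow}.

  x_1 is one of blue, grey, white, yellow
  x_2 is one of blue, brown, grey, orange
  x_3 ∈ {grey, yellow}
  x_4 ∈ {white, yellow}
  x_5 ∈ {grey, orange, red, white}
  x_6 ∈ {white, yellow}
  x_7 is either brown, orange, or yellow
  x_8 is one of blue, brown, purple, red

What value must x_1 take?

The 8 variables together cover exactly {blue, brown, grey, orange, purple, red, white, yellow} — 8 values for 8 variables — and purple appears only in x_8's list, so x_8 = purple.
The 7 still-open variables draw from only 7 values {blue, brown, grey, orange, red, white, yellow}, so each is used; only x_5 can be red, hence x_5 = red.
The 2 variables x_4 and x_6 are confined to {white, yellow}, which locks those values in; drop them from x_1, x_3, x_7.
x_3 must be grey (only option left). Strike grey from x_1, x_2.
So x_1 = blue.

blue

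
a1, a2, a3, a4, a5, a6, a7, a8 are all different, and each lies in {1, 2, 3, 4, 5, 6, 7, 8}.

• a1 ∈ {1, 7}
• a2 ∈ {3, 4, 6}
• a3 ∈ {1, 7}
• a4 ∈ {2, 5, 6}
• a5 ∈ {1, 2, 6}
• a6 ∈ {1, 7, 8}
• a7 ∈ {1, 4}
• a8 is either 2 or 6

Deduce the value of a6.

Among the 8 variables, 3 fits only a2 (and all 8 values in {1, 2, 3, 4, 5, 6, 7, 8} must be used), so a2 = 3.
The 7 still-open variables draw from only 7 values {1, 2, 4, 5, 6, 7, 8}, so each is used; only a7 can be 4, hence a7 = 4.
Among the 6 still-open variables, 5 fits only a4 (and all 6 values in {1, 2, 5, 6, 7, 8} must be used), so a4 = 5.
Among the 5 still-open variables, 8 fits only a6 (and all 5 values in {1, 2, 6, 7, 8} must be used), so a6 = 8.

8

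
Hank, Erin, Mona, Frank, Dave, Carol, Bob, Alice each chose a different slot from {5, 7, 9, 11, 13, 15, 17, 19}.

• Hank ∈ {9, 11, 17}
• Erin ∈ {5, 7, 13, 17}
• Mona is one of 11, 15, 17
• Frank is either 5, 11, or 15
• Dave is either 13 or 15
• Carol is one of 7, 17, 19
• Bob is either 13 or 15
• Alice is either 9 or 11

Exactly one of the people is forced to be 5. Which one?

The 8 variables together cover exactly {5, 7, 9, 11, 13, 15, 17, 19} — 8 values for 8 variables — and 19 appears only in Carol's list, so Carol = 19.
The 7 still-open variables together cover exactly {5, 7, 9, 11, 13, 15, 17} — 7 values for 7 variables — and 7 appears only in Erin's list, so Erin = 7.
The 6 still-open variables together cover exactly {5, 9, 11, 13, 15, 17} — 6 values for 6 variables — and 5 appears only in Frank's list, so Frank = 5.

Frank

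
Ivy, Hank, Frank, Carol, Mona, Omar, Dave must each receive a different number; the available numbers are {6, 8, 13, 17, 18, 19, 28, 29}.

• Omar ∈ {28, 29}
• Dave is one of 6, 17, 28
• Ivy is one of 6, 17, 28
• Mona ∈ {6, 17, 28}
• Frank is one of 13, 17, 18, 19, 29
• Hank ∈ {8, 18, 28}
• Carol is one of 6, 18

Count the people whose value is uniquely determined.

3

Ivy, Mona, Dave between them cover only {6, 17, 28} — a naked triple. Remove those values from Hank, Frank, Carol, Omar.
That leaves Carol = 18. So Hank, Frank can't be 18.
Omar must be 29 (only option left). So Frank can't be 29.
Hank must be 8 (only option left).
Determined: Hank=8, Carol=18, Omar=29. The other people each still have more than one consistent value. That makes 3.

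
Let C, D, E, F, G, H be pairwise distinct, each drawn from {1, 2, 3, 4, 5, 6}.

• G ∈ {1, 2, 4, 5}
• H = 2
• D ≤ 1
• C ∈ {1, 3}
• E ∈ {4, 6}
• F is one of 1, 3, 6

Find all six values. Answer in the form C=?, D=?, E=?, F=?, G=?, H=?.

D's domain is down to {1}, so D = 1. Strike 1 from C, F, G.
H's domain is down to {2}, so H = 2. Remove 2 from G.
C's domain is down to {3}, so C = 3. Remove 3 from F.
F's domain is down to {6}, so F = 6. Eliminate 6 elsewhere: E.
E has just one choice, so E = 4. Eliminate 4 elsewhere: G.
G has just one choice, so G = 5.

C=3, D=1, E=4, F=6, G=5, H=2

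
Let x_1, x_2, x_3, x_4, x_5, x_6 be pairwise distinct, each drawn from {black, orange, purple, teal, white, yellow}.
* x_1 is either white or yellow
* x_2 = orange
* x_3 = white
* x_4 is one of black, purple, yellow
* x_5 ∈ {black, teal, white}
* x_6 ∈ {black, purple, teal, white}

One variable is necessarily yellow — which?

x_2's domain is down to {orange}, so x_2 = orange.
x_3 must be white (only option left). Remove white from x_1, x_5, x_6.
So yellow goes to x_1.

x_1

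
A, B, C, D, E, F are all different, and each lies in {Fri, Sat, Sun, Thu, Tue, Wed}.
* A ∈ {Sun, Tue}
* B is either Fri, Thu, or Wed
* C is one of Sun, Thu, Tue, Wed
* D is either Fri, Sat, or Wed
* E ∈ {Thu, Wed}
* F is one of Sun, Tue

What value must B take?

Among the 6 variables, Sat fits only D (and all 6 values in {Fri, Sat, Sun, Thu, Tue, Wed} must be used), so D = Sat.
The 5 still-open variables together cover exactly {Fri, Sun, Thu, Tue, Wed} — 5 values for 5 variables — and Fri appears only in B's list, so B = Fri.

Fri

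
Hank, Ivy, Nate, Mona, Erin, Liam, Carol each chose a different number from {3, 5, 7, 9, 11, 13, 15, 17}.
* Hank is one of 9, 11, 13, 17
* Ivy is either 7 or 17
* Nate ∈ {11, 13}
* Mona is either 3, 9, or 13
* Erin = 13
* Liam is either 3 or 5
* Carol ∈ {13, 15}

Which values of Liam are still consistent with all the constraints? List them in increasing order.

3, 5

Erin has just one choice, so Erin = 13. So Hank, Nate, Mona, Carol can't be 13.
Carol must be 15 (only option left).
Nate must be 11 (only option left). Remove 11 from Hank.
No further eliminations apply; Liam can still be any of 3, 5.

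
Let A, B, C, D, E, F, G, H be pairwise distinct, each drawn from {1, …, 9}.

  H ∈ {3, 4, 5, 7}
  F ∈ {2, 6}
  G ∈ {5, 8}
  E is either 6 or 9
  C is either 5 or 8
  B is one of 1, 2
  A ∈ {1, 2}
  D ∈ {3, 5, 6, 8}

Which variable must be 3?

D

A and B share exactly the 2 values {1, 2}; by pigeonhole those values go to them, so strike 1, 2 from F.
F's domain is down to {6}, so F = 6. Remove 6 from D, E.
E must be 9 (only option left).
C and G share exactly the 2 values {5, 8}; by pigeonhole those values go to them, so strike 5, 8 from D, H.
So 3 goes to D.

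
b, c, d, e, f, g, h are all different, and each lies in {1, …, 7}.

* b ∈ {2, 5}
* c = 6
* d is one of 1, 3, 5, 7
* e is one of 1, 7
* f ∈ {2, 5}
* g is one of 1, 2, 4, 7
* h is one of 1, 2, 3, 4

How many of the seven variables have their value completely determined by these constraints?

1

c must be 6 (only option left).
b and f between them cover only {2, 5} — a naked pair. Remove those values from d, g, h.
Determined: c=6. The other variables each still have more than one consistent value. That makes 1.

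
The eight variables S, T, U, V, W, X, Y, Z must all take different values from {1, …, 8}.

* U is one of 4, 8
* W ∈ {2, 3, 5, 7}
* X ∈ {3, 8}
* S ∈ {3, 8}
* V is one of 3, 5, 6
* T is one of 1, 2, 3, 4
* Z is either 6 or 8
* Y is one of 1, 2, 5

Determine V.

5

The 8 variables draw from only 8 values {1, 2, 3, 4, 5, 6, 7, 8}, so each is used; only W can be 7, hence W = 7.
S and X between them cover only {3, 8} — a naked pair. Remove those values from T, U, V, Z.
U's domain is down to {4}, so U = 4. Remove 4 from T.
Z's domain is down to {6}, so Z = 6. Eliminate 6 elsewhere: V.
So V = 5.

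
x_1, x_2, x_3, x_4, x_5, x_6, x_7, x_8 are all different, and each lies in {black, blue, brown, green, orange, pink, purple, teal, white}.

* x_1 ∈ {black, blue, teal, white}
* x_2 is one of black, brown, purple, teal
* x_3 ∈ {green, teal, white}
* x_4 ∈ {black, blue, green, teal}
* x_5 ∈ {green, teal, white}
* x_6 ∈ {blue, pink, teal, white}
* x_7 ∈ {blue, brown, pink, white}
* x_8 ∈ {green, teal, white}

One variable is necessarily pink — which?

The 8 variables together cover exactly {black, blue, brown, green, pink, purple, teal, white} — 8 values for 8 variables — and purple appears only in x_2's list, so x_2 = purple.
Among the 7 still-open variables, brown fits only x_7 (and all 7 values in {black, blue, brown, green, pink, teal, white} must be used), so x_7 = brown.
Among the 6 still-open variables, pink fits only x_6 (and all 6 values in {black, blue, green, pink, teal, white} must be used), so x_6 = pink.

x_6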